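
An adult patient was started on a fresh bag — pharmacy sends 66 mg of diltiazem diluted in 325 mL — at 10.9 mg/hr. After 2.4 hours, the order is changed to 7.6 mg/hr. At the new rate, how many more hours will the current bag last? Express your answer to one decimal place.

5.2 hours

Initial rate:
Concentration = 66 mg ÷ 325 mL = 0.2030769 mg/mL
Rate = 10.9 mg/hr ÷ 0.2030769 mg/mL = 53.67424 mL/hr
Volume infused so far = 53.67424 mL/hr × 2.4 hr = 128.8182 mL
Volume remaining = 325 − 128.8182 = 196.1818 mL
New rate:
Rate = 7.6 mg/hr ÷ 0.2030769 mg/mL = 37.42424 mL/hr
Time remaining = 196.1818 mL ÷ 37.42424 mL/hr = 5.242105 hr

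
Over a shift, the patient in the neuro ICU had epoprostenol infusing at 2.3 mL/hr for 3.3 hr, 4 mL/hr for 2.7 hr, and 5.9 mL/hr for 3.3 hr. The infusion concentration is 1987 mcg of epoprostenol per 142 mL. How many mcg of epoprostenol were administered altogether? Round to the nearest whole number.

Concentration = 1987 mcg ÷ 142 mL = 13.99296 mcg/mL
Stage 1: 2.3 mL/hr × 3.3 hr = 7.59 mL → 7.59 mL × 13.99296 mcg/mL = 106.2065 mcg
Stage 2: 4 mL/hr × 2.7 hr = 10.8 mL → 10.8 mL × 13.99296 mcg/mL = 151.1239 mcg
Stage 3: 5.9 mL/hr × 3.3 hr = 19.47 mL → 19.47 mL × 13.99296 mcg/mL = 272.4429 mcg
Total = 106.2065 + 151.1239 + 272.4429 = 529.7734 mcg

530 mcg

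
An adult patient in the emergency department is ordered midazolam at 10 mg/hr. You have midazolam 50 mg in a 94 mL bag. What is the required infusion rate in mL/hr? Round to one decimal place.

Concentration = 50 mg ÷ 94 mL = 0.5319149 mg/mL
Rate = 10 mg/hr ÷ 0.5319149 mg/mL = 18.8 mL/hr

18.8 mL/hr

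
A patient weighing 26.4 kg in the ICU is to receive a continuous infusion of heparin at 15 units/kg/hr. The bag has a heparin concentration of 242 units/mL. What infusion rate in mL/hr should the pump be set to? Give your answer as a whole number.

Dose = 15 units/kg/hr × 26.4 kg = 396 units/hr
Rate = 396 units/hr ÷ 242 units/mL = 1.636364 mL/hr

2 mL/hr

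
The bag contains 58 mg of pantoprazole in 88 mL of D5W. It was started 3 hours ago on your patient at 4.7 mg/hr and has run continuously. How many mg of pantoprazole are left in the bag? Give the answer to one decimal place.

43.9 mg

Concentration = 58 mg ÷ 88 mL = 0.6590909 mg/mL
Rate = 4.7 mg/hr ÷ 0.6590909 mg/mL = 7.131034 mL/hr
Volume infused = 7.131034 mL/hr × 3 hr = 21.3931 mL
Volume remaining = 88 − 21.3931 = 66.6069 mL
Drug remaining = 66.6069 mL × 0.6590909 mg/mL = 43.9 mg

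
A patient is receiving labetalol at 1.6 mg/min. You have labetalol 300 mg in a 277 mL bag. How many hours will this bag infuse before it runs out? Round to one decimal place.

3.1 hours

1.6 mg/min × 60 min/hr = 96 mg/hr
Concentration = 300 mg ÷ 277 mL = 1.083032 mg/mL
Rate = 96 mg/hr ÷ 1.083032 mg/mL = 88.64 mL/hr
Duration = 277 mL ÷ 88.64 mL/hr = 3.125 hr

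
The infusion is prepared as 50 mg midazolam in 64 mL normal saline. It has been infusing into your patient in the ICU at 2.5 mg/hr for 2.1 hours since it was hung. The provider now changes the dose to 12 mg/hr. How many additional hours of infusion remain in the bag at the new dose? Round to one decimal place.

Initial rate:
Concentration = 50 mg ÷ 64 mL = 0.78125 mg/mL
Rate = 2.5 mg/hr ÷ 0.78125 mg/mL = 3.2 mL/hr
Volume infused so far = 3.2 mL/hr × 2.1 hr = 6.72 mL
Volume remaining = 64 − 6.72 = 57.28 mL
New rate:
Rate = 12 mg/hr ÷ 0.78125 mg/mL = 15.36 mL/hr
Time remaining = 57.28 mL ÷ 15.36 mL/hr = 3.729167 hr

3.7 hours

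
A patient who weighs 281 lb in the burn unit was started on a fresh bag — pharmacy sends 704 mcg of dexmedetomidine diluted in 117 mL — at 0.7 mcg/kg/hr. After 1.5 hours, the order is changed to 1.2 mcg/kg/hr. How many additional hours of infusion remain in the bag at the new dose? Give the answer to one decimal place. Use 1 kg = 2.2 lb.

3.7 hours

Initial rate:
Weight = 281 lb ÷ 2.2 lb/kg = 127.7273 kg
Dose = 0.7 mcg/kg/hr × 127.7273 kg = 89.40909 mcg/hr
Concentration = 704 mcg ÷ 117 mL = 6.017094 mcg/mL
Rate = 89.40909 mcg/hr ÷ 6.017094 mcg/mL = 14.85918 mL/hr
Volume infused so far = 14.85918 mL/hr × 1.5 hr = 22.28877 mL
Volume remaining = 117 − 22.28877 = 94.71123 mL
New rate:
Dose = 1.2 mcg/kg/hr × 127.7273 kg = 153.2727 mcg/hr
Rate = 153.2727 mcg/hr ÷ 6.017094 mcg/mL = 25.47288 mL/hr
Time remaining = 94.71123 mL ÷ 25.47288 mL/hr = 3.71812 hr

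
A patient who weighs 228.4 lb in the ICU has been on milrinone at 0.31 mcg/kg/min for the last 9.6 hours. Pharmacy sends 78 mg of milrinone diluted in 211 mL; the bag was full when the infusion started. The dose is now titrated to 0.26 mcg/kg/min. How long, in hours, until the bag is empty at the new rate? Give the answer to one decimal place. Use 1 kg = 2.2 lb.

Initial rate:
Weight = 228.4 lb ÷ 2.2 lb/kg = 103.8182 kg
Dose = 0.31 mcg/kg/min × 103.8182 kg = 32.18364 mcg/min
32.18364 mcg/min × 60 min/hr = 1931.018 mcg/hr
Concentration = 78 mg ÷ 211 mL = 0.3696682 mg/mL = 369.6682 mcg/mL
Rate = 1931.018 mcg/hr ÷ 369.6682 mcg/mL = 5.223652 mL/hr
Volume infused so far = 5.223652 mL/hr × 9.6 hr = 50.14706 mL
Volume remaining = 211 − 50.14706 = 160.8529 mL
New rate:
Dose = 0.26 mcg/kg/min × 103.8182 kg = 26.99273 mcg/min
26.99273 mcg/min × 60 min/hr = 1619.564 mcg/hr
Rate = 1619.564 mcg/hr ÷ 369.6682 mcg/mL = 4.381127 mL/hr
Time remaining = 160.8529 mL ÷ 4.381127 mL/hr = 36.71497 hr

36.7 hours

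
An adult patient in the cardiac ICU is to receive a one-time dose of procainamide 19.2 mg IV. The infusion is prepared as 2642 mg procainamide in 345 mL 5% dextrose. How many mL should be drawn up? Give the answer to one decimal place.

2.5 mL

Concentration = 2642 mg ÷ 345 mL = 7.657971 mg/mL
Volume = 19.2 mg ÷ 7.657971 mg/mL = 2.507192 mL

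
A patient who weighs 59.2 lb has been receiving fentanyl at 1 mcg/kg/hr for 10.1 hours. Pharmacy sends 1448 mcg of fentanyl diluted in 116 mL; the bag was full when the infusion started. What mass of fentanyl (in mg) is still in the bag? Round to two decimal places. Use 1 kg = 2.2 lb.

1.18 mg

Weight = 59.2 lb ÷ 2.2 lb/kg = 26.90909 kg
Dose = 1 mcg/kg/hr × 26.90909 kg = 26.90909 mcg/hr
Concentration = 1448 mcg ÷ 116 mL = 12.48276 mcg/mL
Rate = 26.90909 mcg/hr ÷ 12.48276 mcg/mL = 2.155701 mL/hr
Volume infused = 2.155701 mL/hr × 10.1 hr = 21.77258 mL
Volume remaining = 116 − 21.77258 = 94.22742 mL
Drug remaining = 94.22742 mL × 12.48276 mcg/mL = 1176.218 mcg = 1.176218 mg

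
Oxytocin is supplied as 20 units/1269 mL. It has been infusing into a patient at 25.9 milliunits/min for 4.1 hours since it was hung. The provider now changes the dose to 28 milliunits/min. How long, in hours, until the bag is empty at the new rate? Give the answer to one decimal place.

8.1 hours

Initial rate:
25.9 milliunits/min × 60 min/hr = 1554 milliunits/hr
Concentration = 20 units ÷ 1269 mL = 0.01576044 units/mL = 15.76044 milliunits/mL
Rate = 1554 milliunits/hr ÷ 15.76044 milliunits/mL = 98.6013 mL/hr
Volume infused so far = 98.6013 mL/hr × 4.1 hr = 404.2653 mL
Volume remaining = 1269 − 404.2653 = 864.7347 mL
New rate:
28 milliunits/min × 60 min/hr = 1680 milliunits/hr
Rate = 1680 milliunits/hr ÷ 15.76044 milliunits/mL = 106.596 mL/hr
Time remaining = 864.7347 mL ÷ 106.596 mL/hr = 8.112262 hr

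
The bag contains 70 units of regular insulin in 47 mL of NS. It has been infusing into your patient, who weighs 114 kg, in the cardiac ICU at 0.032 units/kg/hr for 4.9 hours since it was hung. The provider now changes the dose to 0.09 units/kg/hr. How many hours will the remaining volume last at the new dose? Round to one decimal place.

Initial rate:
Dose = 0.032 units/kg/hr × 114 kg = 3.648 units/hr
Concentration = 70 units ÷ 47 mL = 1.489362 units/mL
Rate = 3.648 units/hr ÷ 1.489362 units/mL = 2.449371 mL/hr
Volume infused so far = 2.449371 mL/hr × 4.9 hr = 12.00192 mL
Volume remaining = 47 − 12.00192 = 34.99808 mL
New rate:
Dose = 0.09 units/kg/hr × 114 kg = 10.26 units/hr
Rate = 10.26 units/hr ÷ 1.489362 units/mL = 6.888857 mL/hr
Time remaining = 34.99808 mL ÷ 6.888857 mL/hr = 5.08039 hr

5.1 hours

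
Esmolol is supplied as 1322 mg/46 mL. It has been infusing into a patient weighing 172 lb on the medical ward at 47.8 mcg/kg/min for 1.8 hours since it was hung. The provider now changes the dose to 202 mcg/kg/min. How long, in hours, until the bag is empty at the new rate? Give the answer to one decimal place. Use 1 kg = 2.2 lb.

1.0 hours

Initial rate:
Weight = 172 lb ÷ 2.2 lb/kg = 78.18182 kg
Dose = 47.8 mcg/kg/min × 78.18182 kg = 3737.091 mcg/min
3737.091 mcg/min × 60 min/hr = 224225.5 mcg/hr
Concentration = 1322 mg ÷ 46 mL = 28.73913 mg/mL = 28739.13 mcg/mL
Rate = 224225.5 mcg/hr ÷ 28739.13 mcg/mL = 7.802096 mL/hr
Volume infused so far = 7.802096 mL/hr × 1.8 hr = 14.04377 mL
Volume remaining = 46 − 14.04377 = 31.95623 mL
New rate:
Dose = 202 mcg/kg/min × 78.18182 kg = 15792.73 mcg/min
15792.73 mcg/min × 60 min/hr = 947563.6 mcg/hr
Rate = 947563.6 mcg/hr ÷ 28739.13 mcg/mL = 32.9712 mL/hr
Time remaining = 31.95623 mL ÷ 32.9712 mL/hr = 0.9692164 hr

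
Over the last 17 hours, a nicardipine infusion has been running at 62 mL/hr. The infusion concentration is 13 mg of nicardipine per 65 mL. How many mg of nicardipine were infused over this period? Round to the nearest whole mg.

211 mg

Concentration = 13 mg ÷ 65 mL = 0.2 mg/mL
Drug rate = 62 mL/hr × 0.2 mg/mL = 12.4 mg/hr
Total = 12.4 mg/hr × 17 hr = 210.8 mg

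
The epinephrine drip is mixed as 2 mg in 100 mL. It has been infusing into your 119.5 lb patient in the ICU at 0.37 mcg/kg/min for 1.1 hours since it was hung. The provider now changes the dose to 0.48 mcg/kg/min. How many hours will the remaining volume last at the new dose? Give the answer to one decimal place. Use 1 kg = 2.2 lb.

0.4 hours

Initial rate:
Weight = 119.5 lb ÷ 2.2 lb/kg = 54.31818 kg
Dose = 0.37 mcg/kg/min × 54.31818 kg = 20.09773 mcg/min
20.09773 mcg/min × 60 min/hr = 1205.864 mcg/hr
Concentration = 2 mg ÷ 100 mL = 0.02 mg/mL = 20 mcg/mL
Rate = 1205.864 mcg/hr ÷ 20 mcg/mL = 60.29318 mL/hr
Volume infused so far = 60.29318 mL/hr × 1.1 hr = 66.3225 mL
Volume remaining = 100 − 66.3225 = 33.6775 mL
New rate:
Dose = 0.48 mcg/kg/min × 54.31818 kg = 26.07273 mcg/min
26.07273 mcg/min × 60 min/hr = 1564.364 mcg/hr
Rate = 1564.364 mcg/hr ÷ 20 mcg/mL = 78.21818 mL/hr
Time remaining = 33.6775 mL ÷ 78.21818 mL/hr = 0.4305585 hr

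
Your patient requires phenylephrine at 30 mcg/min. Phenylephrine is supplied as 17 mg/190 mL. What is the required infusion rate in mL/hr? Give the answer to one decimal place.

30 mcg/min × 60 min/hr = 1800 mcg/hr
Concentration = 17 mg ÷ 190 mL = 0.08947368 mg/mL = 89.47368 mcg/mL
Rate = 1800 mcg/hr ÷ 89.47368 mcg/mL = 20.11765 mL/hr

20.1 mL/hr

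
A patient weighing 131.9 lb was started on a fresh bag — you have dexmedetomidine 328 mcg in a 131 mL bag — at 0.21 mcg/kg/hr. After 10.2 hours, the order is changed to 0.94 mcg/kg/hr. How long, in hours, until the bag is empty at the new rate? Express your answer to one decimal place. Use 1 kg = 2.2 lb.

3.5 hours

Initial rate:
Weight = 131.9 lb ÷ 2.2 lb/kg = 59.95455 kg
Dose = 0.21 mcg/kg/hr × 59.95455 kg = 12.59045 mcg/hr
Concentration = 328 mcg ÷ 131 mL = 2.503817 mcg/mL
Rate = 12.59045 mcg/hr ÷ 2.503817 mcg/mL = 5.028505 mL/hr
Volume infused so far = 5.028505 mL/hr × 10.2 hr = 51.29075 mL
Volume remaining = 131 − 51.29075 = 79.70925 mL
New rate:
Dose = 0.94 mcg/kg/hr × 59.95455 kg = 56.35727 mcg/hr
Rate = 56.35727 mcg/hr ÷ 2.503817 mcg/mL = 22.50854 mL/hr
Time remaining = 79.70925 mL ÷ 22.50854 mL/hr = 3.541289 hr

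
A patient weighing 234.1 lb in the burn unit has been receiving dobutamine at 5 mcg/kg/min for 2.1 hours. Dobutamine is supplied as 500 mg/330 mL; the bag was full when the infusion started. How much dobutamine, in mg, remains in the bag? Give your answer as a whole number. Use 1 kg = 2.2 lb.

433 mg

Weight = 234.1 lb ÷ 2.2 lb/kg = 106.4091 kg
Dose = 5 mcg/kg/min × 106.4091 kg = 532.0455 mcg/min
532.0455 mcg/min × 60 min/hr = 31922.73 mcg/hr
Concentration = 500 mg ÷ 330 mL = 1.515152 mg/mL = 1515.152 mcg/mL
Rate = 31922.73 mcg/hr ÷ 1515.152 mcg/mL = 21.069 mL/hr
Volume infused = 21.069 mL/hr × 2.1 hr = 44.2449 mL
Volume remaining = 330 − 44.2449 = 285.7551 mL
Drug remaining = 285.7551 mL × 1515.152 mcg/mL = 432962.3 mcg = 432.9623 mg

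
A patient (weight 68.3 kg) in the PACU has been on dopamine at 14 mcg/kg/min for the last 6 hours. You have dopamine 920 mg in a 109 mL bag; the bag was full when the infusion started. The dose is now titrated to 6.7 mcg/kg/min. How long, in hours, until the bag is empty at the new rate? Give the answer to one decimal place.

21.0 hours

Initial rate:
Dose = 14 mcg/kg/min × 68.3 kg = 956.2 mcg/min
956.2 mcg/min × 60 min/hr = 57372 mcg/hr
Concentration = 920 mg ÷ 109 mL = 8.440367 mg/mL = 8440.367 mcg/mL
Rate = 57372 mcg/hr ÷ 8440.367 mcg/mL = 6.797335 mL/hr
Volume infused so far = 6.797335 mL/hr × 6 hr = 40.78401 mL
Volume remaining = 109 − 40.78401 = 68.21599 mL
New rate:
Dose = 6.7 mcg/kg/min × 68.3 kg = 457.61 mcg/min
457.61 mcg/min × 60 min/hr = 27456.6 mcg/hr
Rate = 27456.6 mcg/hr ÷ 8440.367 mcg/mL = 3.25301 mL/hr
Time remaining = 68.21599 mL ÷ 3.25301 mL/hr = 20.97011 hr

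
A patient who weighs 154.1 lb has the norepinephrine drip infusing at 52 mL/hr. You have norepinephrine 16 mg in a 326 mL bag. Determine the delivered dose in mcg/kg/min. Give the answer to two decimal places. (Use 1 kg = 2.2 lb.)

Weight = 154.1 lb ÷ 2.2 lb/kg = 70.04545 kg
Concentration = 16 mg ÷ 326 mL = 0.04907975 mg/mL = 49.07975 mcg/mL
Drug rate = 52 mL/hr × 49.07975 mcg/mL = 2552.147 mcg/hr
2552.147 mcg/hr ÷ 60 min/hr = 42.53579 mcg/min
42.53579 mcg/min ÷ 70.04545 kg = 0.6072598 mcg/kg/min

0.61 mcg/kg/min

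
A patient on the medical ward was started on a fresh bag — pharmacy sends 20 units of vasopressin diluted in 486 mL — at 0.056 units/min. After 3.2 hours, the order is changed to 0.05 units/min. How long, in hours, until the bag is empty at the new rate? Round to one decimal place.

3.1 hours

Initial rate:
0.056 units/min × 60 min/hr = 3.36 units/hr
Concentration = 20 units ÷ 486 mL = 0.04115226 units/mL
Rate = 3.36 units/hr ÷ 0.04115226 units/mL = 81.648 mL/hr
Volume infused so far = 81.648 mL/hr × 3.2 hr = 261.2736 mL
Volume remaining = 486 − 261.2736 = 224.7264 mL
New rate:
0.05 units/min × 60 min/hr = 3 units/hr
Rate = 3 units/hr ÷ 0.04115226 units/mL = 72.9 mL/hr
Time remaining = 224.7264 mL ÷ 72.9 mL/hr = 3.082667 hr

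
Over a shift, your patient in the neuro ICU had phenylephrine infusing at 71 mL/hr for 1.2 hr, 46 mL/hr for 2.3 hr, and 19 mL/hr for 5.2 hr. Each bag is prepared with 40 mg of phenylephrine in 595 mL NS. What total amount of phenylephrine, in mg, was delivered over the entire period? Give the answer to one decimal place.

Concentration = 40 mg ÷ 595 mL = 0.06722689 mg/mL
Stage 1: 71 mL/hr × 1.2 hr = 85.2 mL → 85.2 mL × 0.06722689 mg/mL = 5.727731 mg
Stage 2: 46 mL/hr × 2.3 hr = 105.8 mL → 105.8 mL × 0.06722689 mg/mL = 7.112605 mg
Stage 3: 19 mL/hr × 5.2 hr = 98.8 mL → 98.8 mL × 0.06722689 mg/mL = 6.642017 mg
Total = 5.727731 + 7.112605 + 6.642017 = 19.48235 mg

19.5 mg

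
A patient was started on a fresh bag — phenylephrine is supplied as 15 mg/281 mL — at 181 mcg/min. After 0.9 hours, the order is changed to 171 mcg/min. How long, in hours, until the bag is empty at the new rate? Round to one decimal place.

Initial rate:
181 mcg/min × 60 min/hr = 10860 mcg/hr
Concentration = 15 mg ÷ 281 mL = 0.05338078 mg/mL = 53.38078 mcg/mL
Rate = 10860 mcg/hr ÷ 53.38078 mcg/mL = 203.444 mL/hr
Volume infused so far = 203.444 mL/hr × 0.9 hr = 183.0996 mL
Volume remaining = 281 − 183.0996 = 97.9004 mL
New rate:
171 mcg/min × 60 min/hr = 10260 mcg/hr
Rate = 10260 mcg/hr ÷ 53.38078 mcg/mL = 192.204 mL/hr
Time remaining = 97.9004 mL ÷ 192.204 mL/hr = 0.5093567 hr

0.5 hours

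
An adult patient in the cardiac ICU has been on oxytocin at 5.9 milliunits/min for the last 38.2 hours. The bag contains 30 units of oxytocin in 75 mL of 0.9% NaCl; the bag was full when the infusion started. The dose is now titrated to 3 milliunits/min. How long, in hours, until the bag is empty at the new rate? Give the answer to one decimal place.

Initial rate:
5.9 milliunits/min × 60 min/hr = 354 milliunits/hr
Concentration = 30 units ÷ 75 mL = 0.4 units/mL = 400 milliunits/mL
Rate = 354 milliunits/hr ÷ 400 milliunits/mL = 0.885 mL/hr
Volume infused so far = 0.885 mL/hr × 38.2 hr = 33.807 mL
Volume remaining = 75 − 33.807 = 41.193 mL
New rate:
3 milliunits/min × 60 min/hr = 180 milliunits/hr
Rate = 180 milliunits/hr ÷ 400 milliunits/mL = 0.45 mL/hr
Time remaining = 41.193 mL ÷ 0.45 mL/hr = 91.54 hr

91.5 hours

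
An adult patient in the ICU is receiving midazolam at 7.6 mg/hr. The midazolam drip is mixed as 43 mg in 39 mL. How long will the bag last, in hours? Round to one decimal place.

Concentration = 43 mg ÷ 39 mL = 1.102564 mg/mL
Rate = 7.6 mg/hr ÷ 1.102564 mg/mL = 6.893023 mL/hr
Duration = 39 mL ÷ 6.893023 mL/hr = 5.657895 hr

5.7 hours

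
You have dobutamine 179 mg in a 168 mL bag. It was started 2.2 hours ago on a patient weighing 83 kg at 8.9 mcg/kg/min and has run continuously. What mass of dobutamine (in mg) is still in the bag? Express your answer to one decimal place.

Dose = 8.9 mcg/kg/min × 83 kg = 738.7 mcg/min
738.7 mcg/min × 60 min/hr = 44322 mcg/hr
Concentration = 179 mg ÷ 168 mL = 1.065476 mg/mL = 1065.476 mcg/mL
Rate = 44322 mcg/hr ÷ 1065.476 mcg/mL = 41.5983 mL/hr
Volume infused = 41.5983 mL/hr × 2.2 hr = 91.51626 mL
Volume remaining = 168 − 91.51626 = 76.48374 mL
Drug remaining = 76.48374 mL × 1065.476 mcg/mL = 81491.6 mcg = 81.4916 mg

81.5 mg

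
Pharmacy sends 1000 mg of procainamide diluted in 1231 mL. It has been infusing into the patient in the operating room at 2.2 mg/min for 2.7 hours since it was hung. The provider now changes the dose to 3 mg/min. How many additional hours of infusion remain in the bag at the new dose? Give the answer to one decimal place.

3.6 hours

Initial rate:
2.2 mg/min × 60 min/hr = 132 mg/hr
Concentration = 1000 mg ÷ 1231 mL = 0.8123477 mg/mL
Rate = 132 mg/hr ÷ 0.8123477 mg/mL = 162.492 mL/hr
Volume infused so far = 162.492 mL/hr × 2.7 hr = 438.7284 mL
Volume remaining = 1231 − 438.7284 = 792.2716 mL
New rate:
3 mg/min × 60 min/hr = 180 mg/hr
Rate = 180 mg/hr ÷ 0.8123477 mg/mL = 221.58 mL/hr
Time remaining = 792.2716 mL ÷ 221.58 mL/hr = 3.575556 hr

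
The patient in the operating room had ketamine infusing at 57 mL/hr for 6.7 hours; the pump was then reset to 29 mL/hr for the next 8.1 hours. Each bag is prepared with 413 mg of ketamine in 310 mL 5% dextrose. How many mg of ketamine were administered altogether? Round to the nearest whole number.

Concentration = 413 mg ÷ 310 mL = 1.332258 mg/mL
Stage 1: 57 mL/hr × 6.7 hr = 381.9 mL → 381.9 mL × 1.332258 mg/mL = 508.7894 mg
Stage 2: 29 mL/hr × 8.1 hr = 234.9 mL → 234.9 mL × 1.332258 mg/mL = 312.9474 mg
Total = 508.7894 + 312.9474 = 821.7368 mg

822 mg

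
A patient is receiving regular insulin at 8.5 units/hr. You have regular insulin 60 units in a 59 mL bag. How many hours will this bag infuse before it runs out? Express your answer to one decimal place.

7.1 hours

Concentration = 60 units ÷ 59 mL = 1.016949 units/mL
Rate = 8.5 units/hr ÷ 1.016949 units/mL = 8.358333 mL/hr
Duration = 59 mL ÷ 8.358333 mL/hr = 7.058824 hr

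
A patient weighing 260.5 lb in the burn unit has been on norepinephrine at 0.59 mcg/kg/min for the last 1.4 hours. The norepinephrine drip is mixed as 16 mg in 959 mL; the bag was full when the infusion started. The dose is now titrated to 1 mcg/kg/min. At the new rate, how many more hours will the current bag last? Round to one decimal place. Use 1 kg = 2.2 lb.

Initial rate:
Weight = 260.5 lb ÷ 2.2 lb/kg = 118.4091 kg
Dose = 0.59 mcg/kg/min × 118.4091 kg = 69.86136 mcg/min
69.86136 mcg/min × 60 min/hr = 4191.682 mcg/hr
Concentration = 16 mg ÷ 959 mL = 0.01668405 mg/mL = 16.68405 mcg/mL
Rate = 4191.682 mcg/hr ÷ 16.68405 mcg/mL = 251.2389 mL/hr
Volume infused so far = 251.2389 mL/hr × 1.4 hr = 351.7345 mL
Volume remaining = 959 − 351.7345 = 607.2655 mL
New rate:
Dose = 1 mcg/kg/min × 118.4091 kg = 118.4091 mcg/min
118.4091 mcg/min × 60 min/hr = 7104.545 mcg/hr
Rate = 7104.545 mcg/hr ÷ 16.68405 mcg/mL = 425.8287 mL/hr
Time remaining = 607.2655 mL ÷ 425.8287 mL/hr = 1.426079 hr

1.4 hours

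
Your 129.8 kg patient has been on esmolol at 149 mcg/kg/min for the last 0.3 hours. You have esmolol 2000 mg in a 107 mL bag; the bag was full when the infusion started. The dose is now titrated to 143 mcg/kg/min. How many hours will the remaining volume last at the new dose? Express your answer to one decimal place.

1.5 hours

Initial rate:
Dose = 149 mcg/kg/min × 129.8 kg = 19340.2 mcg/min
19340.2 mcg/min × 60 min/hr = 1160412 mcg/hr
Concentration = 2000 mg ÷ 107 mL = 18.69159 mg/mL = 18691.59 mcg/mL
Rate = 1160412 mcg/hr ÷ 18691.59 mcg/mL = 62.08204 mL/hr
Volume infused so far = 62.08204 mL/hr × 0.3 hr = 18.62461 mL
Volume remaining = 107 − 18.62461 = 88.37539 mL
New rate:
Dose = 143 mcg/kg/min × 129.8 kg = 18561.4 mcg/min
18561.4 mcg/min × 60 min/hr = 1113684 mcg/hr
Rate = 1113684 mcg/hr ÷ 18691.59 mcg/mL = 59.58209 mL/hr
Time remaining = 88.37539 mL ÷ 59.58209 mL/hr = 1.483254 hr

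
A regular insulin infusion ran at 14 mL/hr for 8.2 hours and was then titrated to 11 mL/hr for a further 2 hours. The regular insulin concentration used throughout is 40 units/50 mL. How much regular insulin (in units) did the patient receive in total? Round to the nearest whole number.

Concentration = 40 units ÷ 50 mL = 0.8 units/mL
Stage 1: 14 mL/hr × 8.2 hr = 114.8 mL → 114.8 mL × 0.8 units/mL = 91.84 units
Stage 2: 11 mL/hr × 2 hr = 22 mL → 22 mL × 0.8 units/mL = 17.6 units
Total = 91.84 + 17.6 = 109.44 units

109 units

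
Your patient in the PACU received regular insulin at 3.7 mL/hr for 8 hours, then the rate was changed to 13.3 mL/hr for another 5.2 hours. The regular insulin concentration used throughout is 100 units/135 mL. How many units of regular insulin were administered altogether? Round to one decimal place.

73.2 units

Concentration = 100 units ÷ 135 mL = 0.7407407 units/mL
Stage 1: 3.7 mL/hr × 8 hr = 29.6 mL → 29.6 mL × 0.7407407 units/mL = 21.92593 units
Stage 2: 13.3 mL/hr × 5.2 hr = 69.16 mL → 69.16 mL × 0.7407407 units/mL = 51.22963 units
Total = 21.92593 + 51.22963 = 73.15556 units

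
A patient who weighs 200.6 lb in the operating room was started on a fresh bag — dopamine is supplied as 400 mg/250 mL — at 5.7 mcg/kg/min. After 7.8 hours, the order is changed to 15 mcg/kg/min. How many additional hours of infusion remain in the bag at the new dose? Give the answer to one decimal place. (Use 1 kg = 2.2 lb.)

1.9 hours

Initial rate:
Weight = 200.6 lb ÷ 2.2 lb/kg = 91.18182 kg
Dose = 5.7 mcg/kg/min × 91.18182 kg = 519.7364 mcg/min
519.7364 mcg/min × 60 min/hr = 31184.18 mcg/hr
Concentration = 400 mg ÷ 250 mL = 1.6 mg/mL = 1600 mcg/mL
Rate = 31184.18 mcg/hr ÷ 1600 mcg/mL = 19.49011 mL/hr
Volume infused so far = 19.49011 mL/hr × 7.8 hr = 152.0229 mL
Volume remaining = 250 − 152.0229 = 97.97711 mL
New rate:
Dose = 15 mcg/kg/min × 91.18182 kg = 1367.727 mcg/min
1367.727 mcg/min × 60 min/hr = 82063.64 mcg/hr
Rate = 82063.64 mcg/hr ÷ 1600 mcg/mL = 51.28977 mL/hr
Time remaining = 97.97711 mL ÷ 51.28977 mL/hr = 1.910266 hr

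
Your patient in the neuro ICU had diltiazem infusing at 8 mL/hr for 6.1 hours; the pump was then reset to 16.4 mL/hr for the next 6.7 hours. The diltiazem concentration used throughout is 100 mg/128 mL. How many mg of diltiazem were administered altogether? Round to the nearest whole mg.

124 mg

Concentration = 100 mg ÷ 128 mL = 0.78125 mg/mL
Stage 1: 8 mL/hr × 6.1 hr = 48.8 mL → 48.8 mL × 0.78125 mg/mL = 38.125 mg
Stage 2: 16.4 mL/hr × 6.7 hr = 109.88 mL → 109.88 mL × 0.78125 mg/mL = 85.84375 mg
Total = 38.125 + 85.84375 = 123.9688 mg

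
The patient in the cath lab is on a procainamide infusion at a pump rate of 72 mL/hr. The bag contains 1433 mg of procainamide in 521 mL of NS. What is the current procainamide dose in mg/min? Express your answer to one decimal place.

Concentration = 1433 mg ÷ 521 mL = 2.75048 mg/mL
Drug rate = 72 mL/hr × 2.75048 mg/mL = 198.0345 mg/hr
198.0345 mg/hr ÷ 60 min/hr = 3.300576 mg/min

3.3 mg/min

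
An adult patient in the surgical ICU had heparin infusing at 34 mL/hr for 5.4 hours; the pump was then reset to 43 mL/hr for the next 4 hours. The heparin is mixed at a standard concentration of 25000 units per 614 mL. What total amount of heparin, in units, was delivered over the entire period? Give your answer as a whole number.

14479 units

Concentration = 25000 units ÷ 614 mL = 40.71661 units/mL
Stage 1: 34 mL/hr × 5.4 hr = 183.6 mL → 183.6 mL × 40.71661 units/mL = 7475.57 units
Stage 2: 43 mL/hr × 4 hr = 172 mL → 172 mL × 40.71661 units/mL = 7003.257 units
Total = 7475.57 + 7003.257 = 14478.83 units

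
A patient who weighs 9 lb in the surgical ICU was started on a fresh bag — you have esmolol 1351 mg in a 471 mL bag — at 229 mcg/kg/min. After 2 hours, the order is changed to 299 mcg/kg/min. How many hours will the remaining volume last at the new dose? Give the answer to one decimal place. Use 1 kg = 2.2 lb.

Initial rate:
Weight = 9 lb ÷ 2.2 lb/kg = 4.090909 kg
Dose = 229 mcg/kg/min × 4.090909 kg = 936.8182 mcg/min
936.8182 mcg/min × 60 min/hr = 56209.09 mcg/hr
Concentration = 1351 mg ÷ 471 mL = 2.868365 mg/mL = 2868.365 mcg/mL
Rate = 56209.09 mcg/hr ÷ 2868.365 mcg/mL = 19.59621 mL/hr
Volume infused so far = 19.59621 mL/hr × 2 hr = 39.19242 mL
Volume remaining = 471 − 39.19242 = 431.8076 mL
New rate:
Dose = 299 mcg/kg/min × 4.090909 kg = 1223.182 mcg/min
1223.182 mcg/min × 60 min/hr = 73390.91 mcg/hr
Rate = 73390.91 mcg/hr ÷ 2868.365 mcg/mL = 25.58632 mL/hr
Time remaining = 431.8076 mL ÷ 25.58632 mL/hr = 16.8765 hr

16.9 hours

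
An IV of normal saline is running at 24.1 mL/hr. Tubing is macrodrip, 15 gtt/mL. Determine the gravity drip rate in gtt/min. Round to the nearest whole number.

6 gtt/min

24.1 mL/hr ÷ 60 min/hr = 0.4016667 mL/min
0.4016667 mL/min × 15 gtt/mL = 6.025 gtt/min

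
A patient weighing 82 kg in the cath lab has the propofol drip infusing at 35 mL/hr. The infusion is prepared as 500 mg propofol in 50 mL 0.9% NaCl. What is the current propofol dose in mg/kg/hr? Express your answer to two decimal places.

Concentration = 500 mg ÷ 50 mL = 10 mg/mL
Drug rate = 35 mL/hr × 10 mg/mL = 350 mg/hr
350 mg/hr ÷ 82 kg = 4.268293 mg/kg/hr

4.27 mg/kg/hr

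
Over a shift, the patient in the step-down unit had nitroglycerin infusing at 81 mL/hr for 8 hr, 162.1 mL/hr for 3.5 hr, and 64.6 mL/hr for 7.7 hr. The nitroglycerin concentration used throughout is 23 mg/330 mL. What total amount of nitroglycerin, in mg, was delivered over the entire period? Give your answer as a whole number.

119 mg

Concentration = 23 mg ÷ 330 mL = 0.06969697 mg/mL
Stage 1: 81 mL/hr × 8 hr = 648 mL → 648 mL × 0.06969697 mg/mL = 45.16364 mg
Stage 2: 162.1 mL/hr × 3.5 hr = 567.35 mL → 567.35 mL × 0.06969697 mg/mL = 39.54258 mg
Stage 3: 64.6 mL/hr × 7.7 hr = 497.42 mL → 497.42 mL × 0.06969697 mg/mL = 34.66867 mg
Total = 45.16364 + 39.54258 + 34.66867 = 119.3749 mg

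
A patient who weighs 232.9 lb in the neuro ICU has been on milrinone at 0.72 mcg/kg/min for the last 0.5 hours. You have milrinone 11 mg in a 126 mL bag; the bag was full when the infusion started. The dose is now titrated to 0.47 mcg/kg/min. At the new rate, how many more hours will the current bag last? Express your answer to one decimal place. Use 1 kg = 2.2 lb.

2.9 hours

Initial rate:
Weight = 232.9 lb ÷ 2.2 lb/kg = 105.8636 kg
Dose = 0.72 mcg/kg/min × 105.8636 kg = 76.22182 mcg/min
76.22182 mcg/min × 60 min/hr = 4573.309 mcg/hr
Concentration = 11 mg ÷ 126 mL = 0.08730159 mg/mL = 87.30159 mcg/mL
Rate = 4573.309 mcg/hr ÷ 87.30159 mcg/mL = 52.38518 mL/hr
Volume infused so far = 52.38518 mL/hr × 0.5 hr = 26.19259 mL
Volume remaining = 126 − 26.19259 = 99.80741 mL
New rate:
Dose = 0.47 mcg/kg/min × 105.8636 kg = 49.75591 mcg/min
49.75591 mcg/min × 60 min/hr = 2985.355 mcg/hr
Rate = 2985.355 mcg/hr ÷ 87.30159 mcg/mL = 34.19588 mL/hr
Time remaining = 99.80741 mL ÷ 34.19588 mL/hr = 2.918697 hr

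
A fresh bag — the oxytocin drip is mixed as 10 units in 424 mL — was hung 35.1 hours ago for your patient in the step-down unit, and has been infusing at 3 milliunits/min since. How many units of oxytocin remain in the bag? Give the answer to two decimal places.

3.68 units

3 milliunits/min × 60 min/hr = 180 milliunits/hr
Concentration = 10 units ÷ 424 mL = 0.02358491 units/mL = 23.58491 milliunits/mL
Rate = 180 milliunits/hr ÷ 23.58491 milliunits/mL = 7.632 mL/hr
Volume infused = 7.632 mL/hr × 35.1 hr = 267.8832 mL
Volume remaining = 424 − 267.8832 = 156.1168 mL
Drug remaining = 156.1168 mL × 23.58491 milliunits/mL = 3682 milliunits = 3.682 units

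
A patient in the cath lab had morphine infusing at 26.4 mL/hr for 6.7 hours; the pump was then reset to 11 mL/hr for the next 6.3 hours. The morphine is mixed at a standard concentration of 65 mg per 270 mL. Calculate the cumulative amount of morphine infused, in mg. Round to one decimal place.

Concentration = 65 mg ÷ 270 mL = 0.2407407 mg/mL
Stage 1: 26.4 mL/hr × 6.7 hr = 176.88 mL → 176.88 mL × 0.2407407 mg/mL = 42.58222 mg
Stage 2: 11 mL/hr × 6.3 hr = 69.3 mL → 69.3 mL × 0.2407407 mg/mL = 16.68333 mg
Total = 42.58222 + 16.68333 = 59.26556 mg

59.3 mg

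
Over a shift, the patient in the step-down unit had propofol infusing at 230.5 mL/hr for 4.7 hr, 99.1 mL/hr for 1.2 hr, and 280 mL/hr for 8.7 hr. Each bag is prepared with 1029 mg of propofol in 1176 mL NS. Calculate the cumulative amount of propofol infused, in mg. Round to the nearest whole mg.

Concentration = 1029 mg ÷ 1176 mL = 0.875 mg/mL
Stage 1: 230.5 mL/hr × 4.7 hr = 1083.35 mL → 1083.35 mL × 0.875 mg/mL = 947.9313 mg
Stage 2: 99.1 mL/hr × 1.2 hr = 118.92 mL → 118.92 mL × 0.875 mg/mL = 104.055 mg
Stage 3: 280 mL/hr × 8.7 hr = 2436 mL → 2436 mL × 0.875 mg/mL = 2131.5 mg
Total = 947.9313 + 104.055 + 2131.5 = 3183.486 mg

3183 mg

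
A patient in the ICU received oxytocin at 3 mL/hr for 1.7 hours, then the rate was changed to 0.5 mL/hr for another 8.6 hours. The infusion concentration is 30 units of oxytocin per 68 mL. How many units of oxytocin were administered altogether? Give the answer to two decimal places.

4.15 units

Concentration = 30 units ÷ 68 mL = 0.4411765 units/mL
Stage 1: 3 mL/hr × 1.7 hr = 5.1 mL → 5.1 mL × 0.4411765 units/mL = 2.25 units
Stage 2: 0.5 mL/hr × 8.6 hr = 4.3 mL → 4.3 mL × 0.4411765 units/mL = 1.897059 units
Total = 2.25 + 1.897059 = 4.147059 units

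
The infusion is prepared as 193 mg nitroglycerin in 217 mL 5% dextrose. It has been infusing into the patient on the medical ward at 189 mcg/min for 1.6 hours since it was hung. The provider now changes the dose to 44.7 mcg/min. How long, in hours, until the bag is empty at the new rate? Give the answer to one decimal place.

Initial rate:
189 mcg/min × 60 min/hr = 11340 mcg/hr
Concentration = 193 mg ÷ 217 mL = 0.8894009 mg/mL = 889.4009 mcg/mL
Rate = 11340 mcg/hr ÷ 889.4009 mcg/mL = 12.75016 mL/hr
Volume infused so far = 12.75016 mL/hr × 1.6 hr = 20.40025 mL
Volume remaining = 217 − 20.40025 = 196.5998 mL
New rate:
44.7 mcg/min × 60 min/hr = 2682 mcg/hr
Rate = 2682 mcg/hr ÷ 889.4009 mcg/mL = 3.015513 mL/hr
Time remaining = 196.5998 mL ÷ 3.015513 mL/hr = 65.19612 hr

65.2 hours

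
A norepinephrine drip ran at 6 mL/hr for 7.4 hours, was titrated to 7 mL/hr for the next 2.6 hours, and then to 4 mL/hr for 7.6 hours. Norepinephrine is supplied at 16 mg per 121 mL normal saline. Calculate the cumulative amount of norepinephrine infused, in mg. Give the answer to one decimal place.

12.3 mg

Concentration = 16 mg ÷ 121 mL = 0.1322314 mg/mL
Stage 1: 6 mL/hr × 7.4 hr = 44.4 mL → 44.4 mL × 0.1322314 mg/mL = 5.871074 mg
Stage 2: 7 mL/hr × 2.6 hr = 18.2 mL → 18.2 mL × 0.1322314 mg/mL = 2.406612 mg
Stage 3: 4 mL/hr × 7.6 hr = 30.4 mL → 30.4 mL × 0.1322314 mg/mL = 4.019835 mg
Total = 5.871074 + 2.406612 + 4.019835 = 12.29752 mg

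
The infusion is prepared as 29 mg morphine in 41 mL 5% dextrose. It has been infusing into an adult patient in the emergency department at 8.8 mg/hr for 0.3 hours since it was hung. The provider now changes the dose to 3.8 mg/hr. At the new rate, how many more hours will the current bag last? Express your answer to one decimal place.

6.9 hours

Initial rate:
Concentration = 29 mg ÷ 41 mL = 0.7073171 mg/mL
Rate = 8.8 mg/hr ÷ 0.7073171 mg/mL = 12.44138 mL/hr
Volume infused so far = 12.44138 mL/hr × 0.3 hr = 3.732414 mL
Volume remaining = 41 − 3.732414 = 37.26759 mL
New rate:
Rate = 3.8 mg/hr ÷ 0.7073171 mg/mL = 5.372414 mL/hr
Time remaining = 37.26759 mL ÷ 5.372414 mL/hr = 6.936842 hr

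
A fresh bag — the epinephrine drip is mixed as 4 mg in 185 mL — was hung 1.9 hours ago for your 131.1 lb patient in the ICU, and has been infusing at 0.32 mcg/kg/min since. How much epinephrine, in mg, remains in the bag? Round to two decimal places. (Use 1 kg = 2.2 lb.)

Weight = 131.1 lb ÷ 2.2 lb/kg = 59.59091 kg
Dose = 0.32 mcg/kg/min × 59.59091 kg = 19.06909 mcg/min
19.06909 mcg/min × 60 min/hr = 1144.145 mcg/hr
Concentration = 4 mg ÷ 185 mL = 0.02162162 mg/mL = 21.62162 mcg/mL
Rate = 1144.145 mcg/hr ÷ 21.62162 mcg/mL = 52.91673 mL/hr
Volume infused = 52.91673 mL/hr × 1.9 hr = 100.5418 mL
Volume remaining = 185 − 100.5418 = 84.45822 mL
Drug remaining = 84.45822 mL × 21.62162 mcg/mL = 1826.124 mcg = 1.826124 mg

1.83 mg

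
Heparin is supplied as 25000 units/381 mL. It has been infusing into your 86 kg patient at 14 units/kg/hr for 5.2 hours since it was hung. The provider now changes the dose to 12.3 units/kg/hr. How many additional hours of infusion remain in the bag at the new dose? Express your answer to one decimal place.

17.7 hours

Initial rate:
Dose = 14 units/kg/hr × 86 kg = 1204 units/hr
Concentration = 25000 units ÷ 381 mL = 65.6168 units/mL
Rate = 1204 units/hr ÷ 65.6168 units/mL = 18.34896 mL/hr
Volume infused so far = 18.34896 mL/hr × 5.2 hr = 95.41459 mL
Volume remaining = 381 − 95.41459 = 285.5854 mL
New rate:
Dose = 12.3 units/kg/hr × 86 kg = 1057.8 units/hr
Rate = 1057.8 units/hr ÷ 65.6168 units/mL = 16.12087 mL/hr
Time remaining = 285.5854 mL ÷ 16.12087 mL/hr = 17.71526 hr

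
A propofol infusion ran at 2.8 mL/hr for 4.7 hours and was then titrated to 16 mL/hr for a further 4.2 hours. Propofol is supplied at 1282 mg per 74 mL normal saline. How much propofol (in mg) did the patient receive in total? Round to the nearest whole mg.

Concentration = 1282 mg ÷ 74 mL = 17.32432 mg/mL
Stage 1: 2.8 mL/hr × 4.7 hr = 13.16 mL → 13.16 mL × 17.32432 mg/mL = 227.9881 mg
Stage 2: 16 mL/hr × 4.2 hr = 67.2 mL → 67.2 mL × 17.32432 mg/mL = 1164.195 mg
Total = 227.9881 + 1164.195 = 1392.183 mg

1392 mg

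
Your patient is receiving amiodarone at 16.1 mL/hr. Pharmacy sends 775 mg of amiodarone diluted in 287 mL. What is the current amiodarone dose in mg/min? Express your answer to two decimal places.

0.72 mg/min

Concentration = 775 mg ÷ 287 mL = 2.700348 mg/mL
Drug rate = 16.1 mL/hr × 2.700348 mg/mL = 43.47561 mg/hr
43.47561 mg/hr ÷ 60 min/hr = 0.7245935 mg/min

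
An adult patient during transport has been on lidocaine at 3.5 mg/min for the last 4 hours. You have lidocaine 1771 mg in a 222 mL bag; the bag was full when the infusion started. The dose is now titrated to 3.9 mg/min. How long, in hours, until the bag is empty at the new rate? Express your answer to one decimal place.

Initial rate:
3.5 mg/min × 60 min/hr = 210 mg/hr
Concentration = 1771 mg ÷ 222 mL = 7.977477 mg/mL
Rate = 210 mg/hr ÷ 7.977477 mg/mL = 26.32411 mL/hr
Volume infused so far = 26.32411 mL/hr × 4 hr = 105.2964 mL
Volume remaining = 222 − 105.2964 = 116.7036 mL
New rate:
3.9 mg/min × 60 min/hr = 234 mg/hr
Rate = 234 mg/hr ÷ 7.977477 mg/mL = 29.33258 mL/hr
Time remaining = 116.7036 mL ÷ 29.33258 mL/hr = 3.978632 hr

4.0 hours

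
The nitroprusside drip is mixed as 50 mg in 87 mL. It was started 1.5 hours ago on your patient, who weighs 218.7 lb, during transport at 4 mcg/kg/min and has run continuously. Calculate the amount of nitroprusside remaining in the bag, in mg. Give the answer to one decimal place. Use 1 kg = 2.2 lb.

Weight = 218.7 lb ÷ 2.2 lb/kg = 99.40909 kg
Dose = 4 mcg/kg/min × 99.40909 kg = 397.6364 mcg/min
397.6364 mcg/min × 60 min/hr = 23858.18 mcg/hr
Concentration = 50 mg ÷ 87 mL = 0.5747126 mg/mL = 574.7126 mcg/mL
Rate = 23858.18 mcg/hr ÷ 574.7126 mcg/mL = 41.51324 mL/hr
Volume infused = 41.51324 mL/hr × 1.5 hr = 62.26985 mL
Volume remaining = 87 − 62.26985 = 24.73015 mL
Drug remaining = 24.73015 mL × 574.7126 mcg/mL = 14212.73 mcg = 14.21273 mg

14.2 mg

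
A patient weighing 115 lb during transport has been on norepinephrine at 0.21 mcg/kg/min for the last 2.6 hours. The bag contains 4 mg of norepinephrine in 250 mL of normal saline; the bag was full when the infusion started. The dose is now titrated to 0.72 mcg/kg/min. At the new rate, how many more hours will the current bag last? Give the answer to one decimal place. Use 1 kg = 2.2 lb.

1.0 hours

Initial rate:
Weight = 115 lb ÷ 2.2 lb/kg = 52.27273 kg
Dose = 0.21 mcg/kg/min × 52.27273 kg = 10.97727 mcg/min
10.97727 mcg/min × 60 min/hr = 658.6364 mcg/hr
Concentration = 4 mg ÷ 250 mL = 0.016 mg/mL = 16 mcg/mL
Rate = 658.6364 mcg/hr ÷ 16 mcg/mL = 41.16477 mL/hr
Volume infused so far = 41.16477 mL/hr × 2.6 hr = 107.0284 mL
Volume remaining = 250 − 107.0284 = 142.9716 mL
New rate:
Dose = 0.72 mcg/kg/min × 52.27273 kg = 37.63636 mcg/min
37.63636 mcg/min × 60 min/hr = 2258.182 mcg/hr
Rate = 2258.182 mcg/hr ÷ 16 mcg/mL = 141.1364 mL/hr
Time remaining = 142.9716 mL ÷ 141.1364 mL/hr = 1.013003 hr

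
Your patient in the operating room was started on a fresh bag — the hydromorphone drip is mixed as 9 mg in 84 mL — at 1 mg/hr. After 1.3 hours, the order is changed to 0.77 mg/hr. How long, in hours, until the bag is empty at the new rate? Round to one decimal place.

10.0 hours

Initial rate:
Concentration = 9 mg ÷ 84 mL = 0.1071429 mg/mL
Rate = 1 mg/hr ÷ 0.1071429 mg/mL = 9.333333 mL/hr
Volume infused so far = 9.333333 mL/hr × 1.3 hr = 12.13333 mL
Volume remaining = 84 − 12.13333 = 71.86667 mL
New rate:
Rate = 0.77 mg/hr ÷ 0.1071429 mg/mL = 7.186667 mL/hr
Time remaining = 71.86667 mL ÷ 7.186667 mL/hr = 10 hr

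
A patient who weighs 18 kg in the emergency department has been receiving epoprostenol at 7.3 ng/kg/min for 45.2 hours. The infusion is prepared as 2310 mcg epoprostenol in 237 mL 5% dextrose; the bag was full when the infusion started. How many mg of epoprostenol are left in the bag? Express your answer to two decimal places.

Dose = 7.3 ng/kg/min × 18 kg = 131.4 ng/min
131.4 ng/min × 60 min/hr = 7884 ng/hr
Concentration = 2310 mcg ÷ 237 mL = 9.746835 mcg/mL = 9746.835 ng/mL
Rate = 7884 ng/hr ÷ 9746.835 ng/mL = 0.8088779 mL/hr
Volume infused = 0.8088779 mL/hr × 45.2 hr = 36.56128 mL
Volume remaining = 237 − 36.56128 = 200.4387 mL
Drug remaining = 200.4387 mL × 9746.835 ng/mL = 1953643 ng = 1.953643 mg

1.95 mg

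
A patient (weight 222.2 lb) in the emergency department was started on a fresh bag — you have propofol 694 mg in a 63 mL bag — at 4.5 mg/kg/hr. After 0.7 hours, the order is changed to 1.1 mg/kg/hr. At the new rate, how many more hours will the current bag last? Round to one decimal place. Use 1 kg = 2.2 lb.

3.4 hours

Initial rate:
Weight = 222.2 lb ÷ 2.2 lb/kg = 101 kg
Dose = 4.5 mg/kg/hr × 101 kg = 454.5 mg/hr
Concentration = 694 mg ÷ 63 mL = 11.01587 mg/mL
Rate = 454.5 mg/hr ÷ 11.01587 mg/mL = 41.25865 mL/hr
Volume infused so far = 41.25865 mL/hr × 0.7 hr = 28.88105 mL
Volume remaining = 63 − 28.88105 = 34.11895 mL
New rate:
Dose = 1.1 mg/kg/hr × 101 kg = 111.1 mg/hr
Rate = 111.1 mg/hr ÷ 11.01587 mg/mL = 10.08545 mL/hr
Time remaining = 34.11895 mL ÷ 10.08545 mL/hr = 3.382988 hr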